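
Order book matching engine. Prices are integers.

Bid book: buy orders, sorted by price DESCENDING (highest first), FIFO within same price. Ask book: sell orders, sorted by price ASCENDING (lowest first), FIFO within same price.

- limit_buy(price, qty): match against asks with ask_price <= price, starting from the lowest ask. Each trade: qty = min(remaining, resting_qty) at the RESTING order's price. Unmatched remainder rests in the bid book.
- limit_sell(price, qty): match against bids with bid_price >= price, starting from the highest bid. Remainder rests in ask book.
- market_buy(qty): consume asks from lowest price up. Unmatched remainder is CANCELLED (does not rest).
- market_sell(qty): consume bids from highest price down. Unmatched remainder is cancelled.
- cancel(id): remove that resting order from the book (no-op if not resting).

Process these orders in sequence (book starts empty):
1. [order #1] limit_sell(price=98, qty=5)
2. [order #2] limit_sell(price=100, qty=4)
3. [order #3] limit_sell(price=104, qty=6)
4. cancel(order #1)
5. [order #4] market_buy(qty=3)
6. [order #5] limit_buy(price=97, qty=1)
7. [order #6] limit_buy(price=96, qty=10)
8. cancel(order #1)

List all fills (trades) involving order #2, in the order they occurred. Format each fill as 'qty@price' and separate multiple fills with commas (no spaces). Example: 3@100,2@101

After op 1 [order #1] limit_sell(price=98, qty=5): fills=none; bids=[-] asks=[#1:5@98]
After op 2 [order #2] limit_sell(price=100, qty=4): fills=none; bids=[-] asks=[#1:5@98 #2:4@100]
After op 3 [order #3] limit_sell(price=104, qty=6): fills=none; bids=[-] asks=[#1:5@98 #2:4@100 #3:6@104]
After op 4 cancel(order #1): fills=none; bids=[-] asks=[#2:4@100 #3:6@104]
After op 5 [order #4] market_buy(qty=3): fills=#4x#2:3@100; bids=[-] asks=[#2:1@100 #3:6@104]
After op 6 [order #5] limit_buy(price=97, qty=1): fills=none; bids=[#5:1@97] asks=[#2:1@100 #3:6@104]
After op 7 [order #6] limit_buy(price=96, qty=10): fills=none; bids=[#5:1@97 #6:10@96] asks=[#2:1@100 #3:6@104]
After op 8 cancel(order #1): fills=none; bids=[#5:1@97 #6:10@96] asks=[#2:1@100 #3:6@104]

Answer: 3@100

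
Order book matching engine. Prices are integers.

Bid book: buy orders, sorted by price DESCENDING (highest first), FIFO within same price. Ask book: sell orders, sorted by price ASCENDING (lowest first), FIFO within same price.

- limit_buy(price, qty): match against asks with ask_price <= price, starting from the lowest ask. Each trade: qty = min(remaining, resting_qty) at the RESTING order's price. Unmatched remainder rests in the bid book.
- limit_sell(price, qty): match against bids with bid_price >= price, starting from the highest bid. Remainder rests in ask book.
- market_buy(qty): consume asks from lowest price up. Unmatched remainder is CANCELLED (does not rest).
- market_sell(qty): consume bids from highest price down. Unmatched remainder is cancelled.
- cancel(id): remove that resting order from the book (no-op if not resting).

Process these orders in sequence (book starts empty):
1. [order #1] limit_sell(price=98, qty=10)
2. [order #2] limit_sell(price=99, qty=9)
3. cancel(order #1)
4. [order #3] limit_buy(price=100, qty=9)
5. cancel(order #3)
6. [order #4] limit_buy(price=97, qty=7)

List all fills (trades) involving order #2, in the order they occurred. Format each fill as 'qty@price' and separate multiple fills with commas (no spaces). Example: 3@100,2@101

After op 1 [order #1] limit_sell(price=98, qty=10): fills=none; bids=[-] asks=[#1:10@98]
After op 2 [order #2] limit_sell(price=99, qty=9): fills=none; bids=[-] asks=[#1:10@98 #2:9@99]
After op 3 cancel(order #1): fills=none; bids=[-] asks=[#2:9@99]
After op 4 [order #3] limit_buy(price=100, qty=9): fills=#3x#2:9@99; bids=[-] asks=[-]
After op 5 cancel(order #3): fills=none; bids=[-] asks=[-]
After op 6 [order #4] limit_buy(price=97, qty=7): fills=none; bids=[#4:7@97] asks=[-]

Answer: 9@99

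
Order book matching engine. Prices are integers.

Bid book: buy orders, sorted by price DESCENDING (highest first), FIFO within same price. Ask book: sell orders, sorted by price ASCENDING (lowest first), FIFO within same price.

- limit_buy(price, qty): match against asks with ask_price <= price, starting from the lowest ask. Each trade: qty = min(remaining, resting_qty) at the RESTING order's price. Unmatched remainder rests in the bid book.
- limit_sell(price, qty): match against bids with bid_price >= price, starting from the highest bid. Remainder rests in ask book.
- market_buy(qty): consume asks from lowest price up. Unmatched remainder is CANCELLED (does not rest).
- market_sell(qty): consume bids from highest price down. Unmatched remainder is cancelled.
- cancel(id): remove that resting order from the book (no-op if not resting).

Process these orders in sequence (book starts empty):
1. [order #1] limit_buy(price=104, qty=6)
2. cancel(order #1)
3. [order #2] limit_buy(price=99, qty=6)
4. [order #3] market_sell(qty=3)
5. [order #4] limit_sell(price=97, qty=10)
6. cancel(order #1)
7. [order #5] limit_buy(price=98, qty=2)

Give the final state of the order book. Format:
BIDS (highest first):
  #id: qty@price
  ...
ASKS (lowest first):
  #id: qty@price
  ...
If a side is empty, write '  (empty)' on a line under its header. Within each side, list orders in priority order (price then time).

Answer: BIDS (highest first):
  (empty)
ASKS (lowest first):
  #4: 5@97

Derivation:
After op 1 [order #1] limit_buy(price=104, qty=6): fills=none; bids=[#1:6@104] asks=[-]
After op 2 cancel(order #1): fills=none; bids=[-] asks=[-]
After op 3 [order #2] limit_buy(price=99, qty=6): fills=none; bids=[#2:6@99] asks=[-]
After op 4 [order #3] market_sell(qty=3): fills=#2x#3:3@99; bids=[#2:3@99] asks=[-]
After op 5 [order #4] limit_sell(price=97, qty=10): fills=#2x#4:3@99; bids=[-] asks=[#4:7@97]
After op 6 cancel(order #1): fills=none; bids=[-] asks=[#4:7@97]
After op 7 [order #5] limit_buy(price=98, qty=2): fills=#5x#4:2@97; bids=[-] asks=[#4:5@97]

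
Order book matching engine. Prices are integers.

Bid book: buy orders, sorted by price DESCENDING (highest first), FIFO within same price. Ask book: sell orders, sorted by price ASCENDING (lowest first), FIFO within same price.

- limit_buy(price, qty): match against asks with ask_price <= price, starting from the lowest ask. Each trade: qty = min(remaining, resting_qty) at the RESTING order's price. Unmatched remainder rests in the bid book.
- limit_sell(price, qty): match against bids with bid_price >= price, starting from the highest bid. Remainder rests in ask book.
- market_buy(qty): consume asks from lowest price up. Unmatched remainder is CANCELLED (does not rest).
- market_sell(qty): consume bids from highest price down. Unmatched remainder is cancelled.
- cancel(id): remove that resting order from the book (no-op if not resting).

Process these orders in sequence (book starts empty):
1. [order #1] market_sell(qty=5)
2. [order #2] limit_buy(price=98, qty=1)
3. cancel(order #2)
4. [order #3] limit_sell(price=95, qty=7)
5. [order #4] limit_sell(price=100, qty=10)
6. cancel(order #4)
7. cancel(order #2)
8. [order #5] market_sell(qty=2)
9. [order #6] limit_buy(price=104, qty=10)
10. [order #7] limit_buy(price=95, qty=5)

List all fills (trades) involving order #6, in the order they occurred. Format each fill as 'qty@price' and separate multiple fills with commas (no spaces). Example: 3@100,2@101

Answer: 7@95

Derivation:
After op 1 [order #1] market_sell(qty=5): fills=none; bids=[-] asks=[-]
After op 2 [order #2] limit_buy(price=98, qty=1): fills=none; bids=[#2:1@98] asks=[-]
After op 3 cancel(order #2): fills=none; bids=[-] asks=[-]
After op 4 [order #3] limit_sell(price=95, qty=7): fills=none; bids=[-] asks=[#3:7@95]
After op 5 [order #4] limit_sell(price=100, qty=10): fills=none; bids=[-] asks=[#3:7@95 #4:10@100]
After op 6 cancel(order #4): fills=none; bids=[-] asks=[#3:7@95]
After op 7 cancel(order #2): fills=none; bids=[-] asks=[#3:7@95]
After op 8 [order #5] market_sell(qty=2): fills=none; bids=[-] asks=[#3:7@95]
After op 9 [order #6] limit_buy(price=104, qty=10): fills=#6x#3:7@95; bids=[#6:3@104] asks=[-]
After op 10 [order #7] limit_buy(price=95, qty=5): fills=none; bids=[#6:3@104 #7:5@95] asks=[-]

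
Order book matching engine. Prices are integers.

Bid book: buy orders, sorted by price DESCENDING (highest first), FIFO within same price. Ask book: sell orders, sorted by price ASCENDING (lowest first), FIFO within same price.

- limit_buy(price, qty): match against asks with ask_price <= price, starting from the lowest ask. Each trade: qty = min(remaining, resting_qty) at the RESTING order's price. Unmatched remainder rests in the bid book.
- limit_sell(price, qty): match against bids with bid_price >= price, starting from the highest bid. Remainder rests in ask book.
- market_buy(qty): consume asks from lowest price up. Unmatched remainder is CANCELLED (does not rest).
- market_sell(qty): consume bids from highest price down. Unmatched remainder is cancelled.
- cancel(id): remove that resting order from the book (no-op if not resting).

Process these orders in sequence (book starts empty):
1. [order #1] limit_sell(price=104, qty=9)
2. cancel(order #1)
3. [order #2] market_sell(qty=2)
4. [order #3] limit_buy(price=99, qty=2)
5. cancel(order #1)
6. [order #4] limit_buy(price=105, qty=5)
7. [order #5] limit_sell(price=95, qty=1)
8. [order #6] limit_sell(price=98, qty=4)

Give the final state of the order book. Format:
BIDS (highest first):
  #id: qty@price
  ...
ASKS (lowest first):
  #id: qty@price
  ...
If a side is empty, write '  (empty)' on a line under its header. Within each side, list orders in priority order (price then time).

Answer: BIDS (highest first):
  #3: 2@99
ASKS (lowest first):
  (empty)

Derivation:
After op 1 [order #1] limit_sell(price=104, qty=9): fills=none; bids=[-] asks=[#1:9@104]
After op 2 cancel(order #1): fills=none; bids=[-] asks=[-]
After op 3 [order #2] market_sell(qty=2): fills=none; bids=[-] asks=[-]
After op 4 [order #3] limit_buy(price=99, qty=2): fills=none; bids=[#3:2@99] asks=[-]
After op 5 cancel(order #1): fills=none; bids=[#3:2@99] asks=[-]
After op 6 [order #4] limit_buy(price=105, qty=5): fills=none; bids=[#4:5@105 #3:2@99] asks=[-]
After op 7 [order #5] limit_sell(price=95, qty=1): fills=#4x#5:1@105; bids=[#4:4@105 #3:2@99] asks=[-]
After op 8 [order #6] limit_sell(price=98, qty=4): fills=#4x#6:4@105; bids=[#3:2@99] asks=[-]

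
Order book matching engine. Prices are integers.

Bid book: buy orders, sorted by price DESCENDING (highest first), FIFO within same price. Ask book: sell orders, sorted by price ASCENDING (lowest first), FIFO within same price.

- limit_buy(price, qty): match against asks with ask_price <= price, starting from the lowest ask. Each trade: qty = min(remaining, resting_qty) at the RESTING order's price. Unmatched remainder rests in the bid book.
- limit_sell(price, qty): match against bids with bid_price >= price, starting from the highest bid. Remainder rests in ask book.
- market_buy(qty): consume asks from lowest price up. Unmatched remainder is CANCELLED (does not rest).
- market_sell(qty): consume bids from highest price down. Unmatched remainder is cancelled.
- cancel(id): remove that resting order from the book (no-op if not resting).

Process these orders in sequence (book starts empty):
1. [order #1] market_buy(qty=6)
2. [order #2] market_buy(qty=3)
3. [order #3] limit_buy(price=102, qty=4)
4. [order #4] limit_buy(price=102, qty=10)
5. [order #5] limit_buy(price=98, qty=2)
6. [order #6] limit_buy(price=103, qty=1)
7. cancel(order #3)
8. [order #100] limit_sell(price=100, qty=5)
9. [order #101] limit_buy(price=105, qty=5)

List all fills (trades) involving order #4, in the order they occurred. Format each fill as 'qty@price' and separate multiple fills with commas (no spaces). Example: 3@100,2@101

Answer: 4@102

Derivation:
After op 1 [order #1] market_buy(qty=6): fills=none; bids=[-] asks=[-]
After op 2 [order #2] market_buy(qty=3): fills=none; bids=[-] asks=[-]
After op 3 [order #3] limit_buy(price=102, qty=4): fills=none; bids=[#3:4@102] asks=[-]
After op 4 [order #4] limit_buy(price=102, qty=10): fills=none; bids=[#3:4@102 #4:10@102] asks=[-]
After op 5 [order #5] limit_buy(price=98, qty=2): fills=none; bids=[#3:4@102 #4:10@102 #5:2@98] asks=[-]
After op 6 [order #6] limit_buy(price=103, qty=1): fills=none; bids=[#6:1@103 #3:4@102 #4:10@102 #5:2@98] asks=[-]
After op 7 cancel(order #3): fills=none; bids=[#6:1@103 #4:10@102 #5:2@98] asks=[-]
After op 8 [order #100] limit_sell(price=100, qty=5): fills=#6x#100:1@103 #4x#100:4@102; bids=[#4:6@102 #5:2@98] asks=[-]
After op 9 [order #101] limit_buy(price=105, qty=5): fills=none; bids=[#101:5@105 #4:6@102 #5:2@98] asks=[-]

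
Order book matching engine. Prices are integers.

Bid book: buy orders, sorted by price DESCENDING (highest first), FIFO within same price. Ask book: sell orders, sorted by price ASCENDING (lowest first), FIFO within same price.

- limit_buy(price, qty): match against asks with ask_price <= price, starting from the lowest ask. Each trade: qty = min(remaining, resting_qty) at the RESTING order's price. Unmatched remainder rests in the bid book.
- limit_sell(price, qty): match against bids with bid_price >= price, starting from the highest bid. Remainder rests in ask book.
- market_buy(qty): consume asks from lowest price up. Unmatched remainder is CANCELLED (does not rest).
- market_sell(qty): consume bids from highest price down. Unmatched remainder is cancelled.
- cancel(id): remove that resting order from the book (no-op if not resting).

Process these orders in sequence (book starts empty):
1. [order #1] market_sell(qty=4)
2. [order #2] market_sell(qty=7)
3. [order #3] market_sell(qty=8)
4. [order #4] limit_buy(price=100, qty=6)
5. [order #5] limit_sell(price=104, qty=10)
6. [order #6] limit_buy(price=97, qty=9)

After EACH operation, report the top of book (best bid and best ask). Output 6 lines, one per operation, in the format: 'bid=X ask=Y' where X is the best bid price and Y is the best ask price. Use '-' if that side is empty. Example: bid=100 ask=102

Answer: bid=- ask=-
bid=- ask=-
bid=- ask=-
bid=100 ask=-
bid=100 ask=104
bid=100 ask=104

Derivation:
After op 1 [order #1] market_sell(qty=4): fills=none; bids=[-] asks=[-]
After op 2 [order #2] market_sell(qty=7): fills=none; bids=[-] asks=[-]
After op 3 [order #3] market_sell(qty=8): fills=none; bids=[-] asks=[-]
After op 4 [order #4] limit_buy(price=100, qty=6): fills=none; bids=[#4:6@100] asks=[-]
After op 5 [order #5] limit_sell(price=104, qty=10): fills=none; bids=[#4:6@100] asks=[#5:10@104]
After op 6 [order #6] limit_buy(price=97, qty=9): fills=none; bids=[#4:6@100 #6:9@97] asks=[#5:10@104]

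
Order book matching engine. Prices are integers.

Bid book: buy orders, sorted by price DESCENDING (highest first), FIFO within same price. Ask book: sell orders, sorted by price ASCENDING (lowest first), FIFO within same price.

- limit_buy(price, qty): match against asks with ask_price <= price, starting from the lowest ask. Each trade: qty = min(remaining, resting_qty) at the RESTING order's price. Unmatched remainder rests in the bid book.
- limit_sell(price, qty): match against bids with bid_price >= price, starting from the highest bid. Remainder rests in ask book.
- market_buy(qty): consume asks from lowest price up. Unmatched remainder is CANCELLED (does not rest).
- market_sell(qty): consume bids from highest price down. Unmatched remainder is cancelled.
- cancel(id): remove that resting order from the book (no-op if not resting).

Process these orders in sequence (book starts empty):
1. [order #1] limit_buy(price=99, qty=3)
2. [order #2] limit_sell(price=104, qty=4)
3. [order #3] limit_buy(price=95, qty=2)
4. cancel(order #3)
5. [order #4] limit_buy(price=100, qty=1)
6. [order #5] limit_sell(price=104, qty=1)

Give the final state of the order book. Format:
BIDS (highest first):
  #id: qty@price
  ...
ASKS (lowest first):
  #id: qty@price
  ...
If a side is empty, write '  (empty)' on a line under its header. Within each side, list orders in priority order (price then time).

After op 1 [order #1] limit_buy(price=99, qty=3): fills=none; bids=[#1:3@99] asks=[-]
After op 2 [order #2] limit_sell(price=104, qty=4): fills=none; bids=[#1:3@99] asks=[#2:4@104]
After op 3 [order #3] limit_buy(price=95, qty=2): fills=none; bids=[#1:3@99 #3:2@95] asks=[#2:4@104]
After op 4 cancel(order #3): fills=none; bids=[#1:3@99] asks=[#2:4@104]
After op 5 [order #4] limit_buy(price=100, qty=1): fills=none; bids=[#4:1@100 #1:3@99] asks=[#2:4@104]
After op 6 [order #5] limit_sell(price=104, qty=1): fills=none; bids=[#4:1@100 #1:3@99] asks=[#2:4@104 #5:1@104]

Answer: BIDS (highest first):
  #4: 1@100
  #1: 3@99
ASKS (lowest first):
  #2: 4@104
  #5: 1@104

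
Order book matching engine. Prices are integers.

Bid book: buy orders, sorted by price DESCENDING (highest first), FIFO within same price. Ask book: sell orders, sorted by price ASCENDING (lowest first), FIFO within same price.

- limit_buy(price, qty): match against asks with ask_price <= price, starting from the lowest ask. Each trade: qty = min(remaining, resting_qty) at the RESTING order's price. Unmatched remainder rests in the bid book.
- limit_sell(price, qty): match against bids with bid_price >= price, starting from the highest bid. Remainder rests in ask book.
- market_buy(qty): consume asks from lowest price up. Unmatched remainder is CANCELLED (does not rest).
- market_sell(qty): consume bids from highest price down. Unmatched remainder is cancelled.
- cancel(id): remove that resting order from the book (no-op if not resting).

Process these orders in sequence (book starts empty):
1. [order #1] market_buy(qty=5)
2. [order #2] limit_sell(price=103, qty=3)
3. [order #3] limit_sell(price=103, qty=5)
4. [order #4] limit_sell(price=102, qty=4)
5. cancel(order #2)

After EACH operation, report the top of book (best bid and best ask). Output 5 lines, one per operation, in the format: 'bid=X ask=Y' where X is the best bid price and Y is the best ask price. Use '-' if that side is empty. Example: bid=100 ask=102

After op 1 [order #1] market_buy(qty=5): fills=none; bids=[-] asks=[-]
After op 2 [order #2] limit_sell(price=103, qty=3): fills=none; bids=[-] asks=[#2:3@103]
After op 3 [order #3] limit_sell(price=103, qty=5): fills=none; bids=[-] asks=[#2:3@103 #3:5@103]
After op 4 [order #4] limit_sell(price=102, qty=4): fills=none; bids=[-] asks=[#4:4@102 #2:3@103 #3:5@103]
After op 5 cancel(order #2): fills=none; bids=[-] asks=[#4:4@102 #3:5@103]

Answer: bid=- ask=-
bid=- ask=103
bid=- ask=103
bid=- ask=102
bid=- ask=102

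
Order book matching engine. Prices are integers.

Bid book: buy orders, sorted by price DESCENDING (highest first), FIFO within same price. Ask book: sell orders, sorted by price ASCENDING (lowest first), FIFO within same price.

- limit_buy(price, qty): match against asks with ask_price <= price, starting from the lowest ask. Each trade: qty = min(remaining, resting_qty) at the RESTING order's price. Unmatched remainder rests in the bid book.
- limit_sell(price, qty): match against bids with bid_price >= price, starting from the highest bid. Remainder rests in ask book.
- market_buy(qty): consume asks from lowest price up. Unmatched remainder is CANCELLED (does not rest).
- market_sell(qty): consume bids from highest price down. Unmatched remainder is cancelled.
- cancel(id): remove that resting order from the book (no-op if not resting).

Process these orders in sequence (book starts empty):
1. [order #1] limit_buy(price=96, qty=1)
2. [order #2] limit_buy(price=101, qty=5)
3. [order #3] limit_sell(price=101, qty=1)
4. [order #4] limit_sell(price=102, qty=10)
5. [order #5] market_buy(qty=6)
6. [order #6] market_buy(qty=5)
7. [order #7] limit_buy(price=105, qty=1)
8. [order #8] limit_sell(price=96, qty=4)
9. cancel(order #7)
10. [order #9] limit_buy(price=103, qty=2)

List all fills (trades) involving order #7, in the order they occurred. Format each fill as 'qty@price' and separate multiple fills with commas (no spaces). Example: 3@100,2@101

Answer: 1@105

Derivation:
After op 1 [order #1] limit_buy(price=96, qty=1): fills=none; bids=[#1:1@96] asks=[-]
After op 2 [order #2] limit_buy(price=101, qty=5): fills=none; bids=[#2:5@101 #1:1@96] asks=[-]
After op 3 [order #3] limit_sell(price=101, qty=1): fills=#2x#3:1@101; bids=[#2:4@101 #1:1@96] asks=[-]
After op 4 [order #4] limit_sell(price=102, qty=10): fills=none; bids=[#2:4@101 #1:1@96] asks=[#4:10@102]
After op 5 [order #5] market_buy(qty=6): fills=#5x#4:6@102; bids=[#2:4@101 #1:1@96] asks=[#4:4@102]
After op 6 [order #6] market_buy(qty=5): fills=#6x#4:4@102; bids=[#2:4@101 #1:1@96] asks=[-]
After op 7 [order #7] limit_buy(price=105, qty=1): fills=none; bids=[#7:1@105 #2:4@101 #1:1@96] asks=[-]
After op 8 [order #8] limit_sell(price=96, qty=4): fills=#7x#8:1@105 #2x#8:3@101; bids=[#2:1@101 #1:1@96] asks=[-]
After op 9 cancel(order #7): fills=none; bids=[#2:1@101 #1:1@96] asks=[-]
After op 10 [order #9] limit_buy(price=103, qty=2): fills=none; bids=[#9:2@103 #2:1@101 #1:1@96] asks=[-]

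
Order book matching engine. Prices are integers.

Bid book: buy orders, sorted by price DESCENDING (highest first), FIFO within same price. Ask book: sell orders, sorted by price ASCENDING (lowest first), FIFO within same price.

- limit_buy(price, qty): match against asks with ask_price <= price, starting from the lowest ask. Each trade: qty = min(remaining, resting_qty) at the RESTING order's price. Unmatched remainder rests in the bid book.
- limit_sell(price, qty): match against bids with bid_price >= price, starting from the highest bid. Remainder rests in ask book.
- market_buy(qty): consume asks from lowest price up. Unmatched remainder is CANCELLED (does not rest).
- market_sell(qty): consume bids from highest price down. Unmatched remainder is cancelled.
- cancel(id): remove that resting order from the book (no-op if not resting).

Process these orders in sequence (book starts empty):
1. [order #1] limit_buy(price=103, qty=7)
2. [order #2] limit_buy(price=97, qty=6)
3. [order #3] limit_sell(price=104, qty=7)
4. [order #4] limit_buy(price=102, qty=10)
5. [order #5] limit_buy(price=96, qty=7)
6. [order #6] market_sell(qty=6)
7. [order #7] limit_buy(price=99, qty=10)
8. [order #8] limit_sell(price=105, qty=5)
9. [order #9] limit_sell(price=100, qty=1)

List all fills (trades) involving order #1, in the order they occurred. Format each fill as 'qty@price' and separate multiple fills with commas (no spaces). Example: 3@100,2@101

After op 1 [order #1] limit_buy(price=103, qty=7): fills=none; bids=[#1:7@103] asks=[-]
After op 2 [order #2] limit_buy(price=97, qty=6): fills=none; bids=[#1:7@103 #2:6@97] asks=[-]
After op 3 [order #3] limit_sell(price=104, qty=7): fills=none; bids=[#1:7@103 #2:6@97] asks=[#3:7@104]
After op 4 [order #4] limit_buy(price=102, qty=10): fills=none; bids=[#1:7@103 #4:10@102 #2:6@97] asks=[#3:7@104]
After op 5 [order #5] limit_buy(price=96, qty=7): fills=none; bids=[#1:7@103 #4:10@102 #2:6@97 #5:7@96] asks=[#3:7@104]
After op 6 [order #6] market_sell(qty=6): fills=#1x#6:6@103; bids=[#1:1@103 #4:10@102 #2:6@97 #5:7@96] asks=[#3:7@104]
After op 7 [order #7] limit_buy(price=99, qty=10): fills=none; bids=[#1:1@103 #4:10@102 #7:10@99 #2:6@97 #5:7@96] asks=[#3:7@104]
After op 8 [order #8] limit_sell(price=105, qty=5): fills=none; bids=[#1:1@103 #4:10@102 #7:10@99 #2:6@97 #5:7@96] asks=[#3:7@104 #8:5@105]
After op 9 [order #9] limit_sell(price=100, qty=1): fills=#1x#9:1@103; bids=[#4:10@102 #7:10@99 #2:6@97 #5:7@96] asks=[#3:7@104 #8:5@105]

Answer: 6@103,1@103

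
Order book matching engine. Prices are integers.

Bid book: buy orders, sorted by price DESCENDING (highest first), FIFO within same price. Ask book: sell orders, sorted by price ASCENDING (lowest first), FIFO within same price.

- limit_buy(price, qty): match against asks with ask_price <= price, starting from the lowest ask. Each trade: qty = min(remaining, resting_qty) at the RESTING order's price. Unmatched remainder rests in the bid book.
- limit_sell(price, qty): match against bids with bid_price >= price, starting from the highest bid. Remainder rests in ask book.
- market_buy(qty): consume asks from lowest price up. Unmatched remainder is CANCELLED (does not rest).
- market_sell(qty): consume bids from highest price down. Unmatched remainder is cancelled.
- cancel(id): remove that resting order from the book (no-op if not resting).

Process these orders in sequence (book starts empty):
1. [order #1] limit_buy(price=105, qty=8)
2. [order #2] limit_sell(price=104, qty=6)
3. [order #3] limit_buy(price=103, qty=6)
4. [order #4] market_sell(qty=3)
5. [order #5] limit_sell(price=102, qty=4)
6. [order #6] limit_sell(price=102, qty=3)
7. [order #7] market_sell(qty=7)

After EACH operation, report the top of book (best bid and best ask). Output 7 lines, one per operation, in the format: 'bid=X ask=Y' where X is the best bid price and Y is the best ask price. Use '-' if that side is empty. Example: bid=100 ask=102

After op 1 [order #1] limit_buy(price=105, qty=8): fills=none; bids=[#1:8@105] asks=[-]
After op 2 [order #2] limit_sell(price=104, qty=6): fills=#1x#2:6@105; bids=[#1:2@105] asks=[-]
After op 3 [order #3] limit_buy(price=103, qty=6): fills=none; bids=[#1:2@105 #3:6@103] asks=[-]
After op 4 [order #4] market_sell(qty=3): fills=#1x#4:2@105 #3x#4:1@103; bids=[#3:5@103] asks=[-]
After op 5 [order #5] limit_sell(price=102, qty=4): fills=#3x#5:4@103; bids=[#3:1@103] asks=[-]
After op 6 [order #6] limit_sell(price=102, qty=3): fills=#3x#6:1@103; bids=[-] asks=[#6:2@102]
After op 7 [order #7] market_sell(qty=7): fills=none; bids=[-] asks=[#6:2@102]

Answer: bid=105 ask=-
bid=105 ask=-
bid=105 ask=-
bid=103 ask=-
bid=103 ask=-
bid=- ask=102
bid=- ask=102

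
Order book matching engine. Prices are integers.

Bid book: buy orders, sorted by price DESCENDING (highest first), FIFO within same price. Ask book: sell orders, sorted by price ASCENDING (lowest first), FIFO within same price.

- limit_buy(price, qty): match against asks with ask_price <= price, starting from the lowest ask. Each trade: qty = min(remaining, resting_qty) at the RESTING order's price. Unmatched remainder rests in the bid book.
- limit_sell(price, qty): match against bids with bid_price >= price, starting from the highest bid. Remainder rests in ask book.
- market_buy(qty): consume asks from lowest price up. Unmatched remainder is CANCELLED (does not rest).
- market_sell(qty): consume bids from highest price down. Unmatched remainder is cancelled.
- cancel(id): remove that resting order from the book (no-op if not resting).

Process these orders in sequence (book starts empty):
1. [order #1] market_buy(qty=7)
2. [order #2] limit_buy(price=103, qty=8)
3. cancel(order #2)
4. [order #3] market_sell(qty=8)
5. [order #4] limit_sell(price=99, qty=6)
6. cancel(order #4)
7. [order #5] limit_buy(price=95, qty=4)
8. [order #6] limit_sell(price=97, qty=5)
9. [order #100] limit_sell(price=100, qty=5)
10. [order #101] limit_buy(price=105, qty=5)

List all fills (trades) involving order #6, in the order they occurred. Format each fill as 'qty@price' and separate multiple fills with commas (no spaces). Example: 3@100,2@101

Answer: 5@97

Derivation:
After op 1 [order #1] market_buy(qty=7): fills=none; bids=[-] asks=[-]
After op 2 [order #2] limit_buy(price=103, qty=8): fills=none; bids=[#2:8@103] asks=[-]
After op 3 cancel(order #2): fills=none; bids=[-] asks=[-]
After op 4 [order #3] market_sell(qty=8): fills=none; bids=[-] asks=[-]
After op 5 [order #4] limit_sell(price=99, qty=6): fills=none; bids=[-] asks=[#4:6@99]
After op 6 cancel(order #4): fills=none; bids=[-] asks=[-]
After op 7 [order #5] limit_buy(price=95, qty=4): fills=none; bids=[#5:4@95] asks=[-]
After op 8 [order #6] limit_sell(price=97, qty=5): fills=none; bids=[#5:4@95] asks=[#6:5@97]
After op 9 [order #100] limit_sell(price=100, qty=5): fills=none; bids=[#5:4@95] asks=[#6:5@97 #100:5@100]
After op 10 [order #101] limit_buy(price=105, qty=5): fills=#101x#6:5@97; bids=[#5:4@95] asks=[#100:5@100]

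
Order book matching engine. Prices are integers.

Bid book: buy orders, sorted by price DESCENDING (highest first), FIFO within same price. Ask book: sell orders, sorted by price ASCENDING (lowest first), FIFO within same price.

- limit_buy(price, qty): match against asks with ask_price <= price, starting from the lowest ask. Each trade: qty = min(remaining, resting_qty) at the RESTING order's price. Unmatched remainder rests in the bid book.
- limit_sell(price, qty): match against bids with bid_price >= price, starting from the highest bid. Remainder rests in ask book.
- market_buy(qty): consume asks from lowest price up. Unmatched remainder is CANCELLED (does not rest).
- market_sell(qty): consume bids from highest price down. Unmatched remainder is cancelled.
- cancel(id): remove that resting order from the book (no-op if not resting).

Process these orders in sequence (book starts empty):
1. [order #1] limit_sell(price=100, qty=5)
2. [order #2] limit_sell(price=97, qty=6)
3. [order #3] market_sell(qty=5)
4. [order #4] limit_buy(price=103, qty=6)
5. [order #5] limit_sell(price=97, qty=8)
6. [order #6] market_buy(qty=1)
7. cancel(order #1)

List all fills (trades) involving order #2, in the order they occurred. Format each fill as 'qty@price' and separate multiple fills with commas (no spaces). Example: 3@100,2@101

Answer: 6@97

Derivation:
After op 1 [order #1] limit_sell(price=100, qty=5): fills=none; bids=[-] asks=[#1:5@100]
After op 2 [order #2] limit_sell(price=97, qty=6): fills=none; bids=[-] asks=[#2:6@97 #1:5@100]
After op 3 [order #3] market_sell(qty=5): fills=none; bids=[-] asks=[#2:6@97 #1:5@100]
After op 4 [order #4] limit_buy(price=103, qty=6): fills=#4x#2:6@97; bids=[-] asks=[#1:5@100]
After op 5 [order #5] limit_sell(price=97, qty=8): fills=none; bids=[-] asks=[#5:8@97 #1:5@100]
After op 6 [order #6] market_buy(qty=1): fills=#6x#5:1@97; bids=[-] asks=[#5:7@97 #1:5@100]
After op 7 cancel(order #1): fills=none; bids=[-] asks=[#5:7@97]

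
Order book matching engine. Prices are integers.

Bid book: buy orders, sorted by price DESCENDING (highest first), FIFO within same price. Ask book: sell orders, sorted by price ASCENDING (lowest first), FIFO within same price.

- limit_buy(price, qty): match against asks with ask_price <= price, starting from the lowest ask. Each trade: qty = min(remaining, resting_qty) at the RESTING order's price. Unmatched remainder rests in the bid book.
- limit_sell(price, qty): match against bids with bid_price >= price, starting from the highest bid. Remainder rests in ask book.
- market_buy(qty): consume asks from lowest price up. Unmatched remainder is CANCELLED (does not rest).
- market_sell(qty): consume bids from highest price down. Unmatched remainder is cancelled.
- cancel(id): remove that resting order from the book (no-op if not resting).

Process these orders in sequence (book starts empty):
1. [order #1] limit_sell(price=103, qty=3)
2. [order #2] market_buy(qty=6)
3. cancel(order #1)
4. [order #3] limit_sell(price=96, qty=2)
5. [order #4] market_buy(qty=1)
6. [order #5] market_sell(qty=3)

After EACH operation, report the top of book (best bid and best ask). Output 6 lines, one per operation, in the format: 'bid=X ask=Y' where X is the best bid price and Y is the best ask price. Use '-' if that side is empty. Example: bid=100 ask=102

Answer: bid=- ask=103
bid=- ask=-
bid=- ask=-
bid=- ask=96
bid=- ask=96
bid=- ask=96

Derivation:
After op 1 [order #1] limit_sell(price=103, qty=3): fills=none; bids=[-] asks=[#1:3@103]
After op 2 [order #2] market_buy(qty=6): fills=#2x#1:3@103; bids=[-] asks=[-]
After op 3 cancel(order #1): fills=none; bids=[-] asks=[-]
After op 4 [order #3] limit_sell(price=96, qty=2): fills=none; bids=[-] asks=[#3:2@96]
After op 5 [order #4] market_buy(qty=1): fills=#4x#3:1@96; bids=[-] asks=[#3:1@96]
After op 6 [order #5] market_sell(qty=3): fills=none; bids=[-] asks=[#3:1@96]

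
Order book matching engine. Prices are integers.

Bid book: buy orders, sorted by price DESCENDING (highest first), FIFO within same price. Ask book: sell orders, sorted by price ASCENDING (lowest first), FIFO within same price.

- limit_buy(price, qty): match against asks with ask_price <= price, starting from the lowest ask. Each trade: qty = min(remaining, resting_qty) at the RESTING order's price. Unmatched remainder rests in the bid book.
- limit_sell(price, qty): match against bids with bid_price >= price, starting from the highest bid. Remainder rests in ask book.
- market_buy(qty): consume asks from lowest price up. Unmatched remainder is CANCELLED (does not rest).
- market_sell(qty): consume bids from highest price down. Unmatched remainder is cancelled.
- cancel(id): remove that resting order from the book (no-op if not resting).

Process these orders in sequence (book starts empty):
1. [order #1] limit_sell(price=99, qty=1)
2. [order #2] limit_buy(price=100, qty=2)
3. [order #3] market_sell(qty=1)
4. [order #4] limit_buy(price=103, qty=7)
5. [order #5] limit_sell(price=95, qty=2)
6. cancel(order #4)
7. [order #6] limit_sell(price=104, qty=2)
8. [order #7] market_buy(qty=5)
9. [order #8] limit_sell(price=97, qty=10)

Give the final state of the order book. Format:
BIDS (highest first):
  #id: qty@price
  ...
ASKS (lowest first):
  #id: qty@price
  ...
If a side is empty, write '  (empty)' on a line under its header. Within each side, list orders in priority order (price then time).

Answer: BIDS (highest first):
  (empty)
ASKS (lowest first):
  #8: 10@97

Derivation:
After op 1 [order #1] limit_sell(price=99, qty=1): fills=none; bids=[-] asks=[#1:1@99]
After op 2 [order #2] limit_buy(price=100, qty=2): fills=#2x#1:1@99; bids=[#2:1@100] asks=[-]
After op 3 [order #3] market_sell(qty=1): fills=#2x#3:1@100; bids=[-] asks=[-]
After op 4 [order #4] limit_buy(price=103, qty=7): fills=none; bids=[#4:7@103] asks=[-]
After op 5 [order #5] limit_sell(price=95, qty=2): fills=#4x#5:2@103; bids=[#4:5@103] asks=[-]
After op 6 cancel(order #4): fills=none; bids=[-] asks=[-]
After op 7 [order #6] limit_sell(price=104, qty=2): fills=none; bids=[-] asks=[#6:2@104]
After op 8 [order #7] market_buy(qty=5): fills=#7x#6:2@104; bids=[-] asks=[-]
After op 9 [order #8] limit_sell(price=97, qty=10): fills=none; bids=[-] asks=[#8:10@97]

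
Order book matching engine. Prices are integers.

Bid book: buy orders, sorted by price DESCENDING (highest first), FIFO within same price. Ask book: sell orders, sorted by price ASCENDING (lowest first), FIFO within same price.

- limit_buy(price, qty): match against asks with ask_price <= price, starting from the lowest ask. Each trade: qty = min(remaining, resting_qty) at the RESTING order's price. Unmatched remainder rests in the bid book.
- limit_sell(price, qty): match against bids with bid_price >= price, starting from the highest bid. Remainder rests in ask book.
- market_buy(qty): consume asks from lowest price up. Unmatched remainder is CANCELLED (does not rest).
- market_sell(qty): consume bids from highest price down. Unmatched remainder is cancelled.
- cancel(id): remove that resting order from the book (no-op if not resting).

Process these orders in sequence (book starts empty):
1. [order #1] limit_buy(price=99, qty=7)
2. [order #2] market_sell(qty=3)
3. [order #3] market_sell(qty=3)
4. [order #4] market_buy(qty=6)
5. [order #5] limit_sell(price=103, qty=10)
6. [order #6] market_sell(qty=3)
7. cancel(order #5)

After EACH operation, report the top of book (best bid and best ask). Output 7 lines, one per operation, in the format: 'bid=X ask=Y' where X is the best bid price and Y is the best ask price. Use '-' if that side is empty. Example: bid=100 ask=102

After op 1 [order #1] limit_buy(price=99, qty=7): fills=none; bids=[#1:7@99] asks=[-]
After op 2 [order #2] market_sell(qty=3): fills=#1x#2:3@99; bids=[#1:4@99] asks=[-]
After op 3 [order #3] market_sell(qty=3): fills=#1x#3:3@99; bids=[#1:1@99] asks=[-]
After op 4 [order #4] market_buy(qty=6): fills=none; bids=[#1:1@99] asks=[-]
After op 5 [order #5] limit_sell(price=103, qty=10): fills=none; bids=[#1:1@99] asks=[#5:10@103]
After op 6 [order #6] market_sell(qty=3): fills=#1x#6:1@99; bids=[-] asks=[#5:10@103]
After op 7 cancel(order #5): fills=none; bids=[-] asks=[-]

Answer: bid=99 ask=-
bid=99 ask=-
bid=99 ask=-
bid=99 ask=-
bid=99 ask=103
bid=- ask=103
bid=- ask=-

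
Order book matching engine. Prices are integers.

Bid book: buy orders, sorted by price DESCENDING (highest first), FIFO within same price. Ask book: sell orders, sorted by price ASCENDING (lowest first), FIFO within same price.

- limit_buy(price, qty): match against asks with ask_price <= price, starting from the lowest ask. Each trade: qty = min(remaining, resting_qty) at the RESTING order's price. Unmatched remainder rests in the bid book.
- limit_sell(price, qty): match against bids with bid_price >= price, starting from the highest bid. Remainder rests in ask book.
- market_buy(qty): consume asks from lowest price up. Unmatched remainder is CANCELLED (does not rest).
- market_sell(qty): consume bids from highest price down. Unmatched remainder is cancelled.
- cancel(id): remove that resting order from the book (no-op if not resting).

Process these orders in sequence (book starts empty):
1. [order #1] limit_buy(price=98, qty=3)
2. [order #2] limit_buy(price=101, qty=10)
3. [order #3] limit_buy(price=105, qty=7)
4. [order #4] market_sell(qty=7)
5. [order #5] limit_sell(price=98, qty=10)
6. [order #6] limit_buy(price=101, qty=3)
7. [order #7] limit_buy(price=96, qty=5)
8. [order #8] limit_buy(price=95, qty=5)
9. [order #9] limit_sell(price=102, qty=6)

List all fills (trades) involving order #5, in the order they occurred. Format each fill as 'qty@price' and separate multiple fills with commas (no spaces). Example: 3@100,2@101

After op 1 [order #1] limit_buy(price=98, qty=3): fills=none; bids=[#1:3@98] asks=[-]
After op 2 [order #2] limit_buy(price=101, qty=10): fills=none; bids=[#2:10@101 #1:3@98] asks=[-]
After op 3 [order #3] limit_buy(price=105, qty=7): fills=none; bids=[#3:7@105 #2:10@101 #1:3@98] asks=[-]
After op 4 [order #4] market_sell(qty=7): fills=#3x#4:7@105; bids=[#2:10@101 #1:3@98] asks=[-]
After op 5 [order #5] limit_sell(price=98, qty=10): fills=#2x#5:10@101; bids=[#1:3@98] asks=[-]
After op 6 [order #6] limit_buy(price=101, qty=3): fills=none; bids=[#6:3@101 #1:3@98] asks=[-]
After op 7 [order #7] limit_buy(price=96, qty=5): fills=none; bids=[#6:3@101 #1:3@98 #7:5@96] asks=[-]
After op 8 [order #8] limit_buy(price=95, qty=5): fills=none; bids=[#6:3@101 #1:3@98 #7:5@96 #8:5@95] asks=[-]
After op 9 [order #9] limit_sell(price=102, qty=6): fills=none; bids=[#6:3@101 #1:3@98 #7:5@96 #8:5@95] asks=[#9:6@102]

Answer: 10@101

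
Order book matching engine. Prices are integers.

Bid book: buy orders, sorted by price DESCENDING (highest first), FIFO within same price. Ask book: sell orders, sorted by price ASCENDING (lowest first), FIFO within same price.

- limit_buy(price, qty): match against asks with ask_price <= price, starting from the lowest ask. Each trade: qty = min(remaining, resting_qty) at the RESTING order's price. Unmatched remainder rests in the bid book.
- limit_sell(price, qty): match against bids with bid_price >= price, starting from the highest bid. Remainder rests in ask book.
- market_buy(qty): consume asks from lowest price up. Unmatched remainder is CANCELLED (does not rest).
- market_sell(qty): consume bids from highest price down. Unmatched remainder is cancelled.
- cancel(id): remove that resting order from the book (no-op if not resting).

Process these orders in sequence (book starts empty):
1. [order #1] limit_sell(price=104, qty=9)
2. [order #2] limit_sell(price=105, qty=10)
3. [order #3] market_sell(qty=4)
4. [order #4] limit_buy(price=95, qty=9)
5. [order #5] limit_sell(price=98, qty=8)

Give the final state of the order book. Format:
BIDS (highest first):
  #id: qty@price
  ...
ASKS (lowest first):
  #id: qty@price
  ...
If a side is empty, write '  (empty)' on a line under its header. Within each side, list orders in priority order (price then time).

After op 1 [order #1] limit_sell(price=104, qty=9): fills=none; bids=[-] asks=[#1:9@104]
After op 2 [order #2] limit_sell(price=105, qty=10): fills=none; bids=[-] asks=[#1:9@104 #2:10@105]
After op 3 [order #3] market_sell(qty=4): fills=none; bids=[-] asks=[#1:9@104 #2:10@105]
After op 4 [order #4] limit_buy(price=95, qty=9): fills=none; bids=[#4:9@95] asks=[#1:9@104 #2:10@105]
After op 5 [order #5] limit_sell(price=98, qty=8): fills=none; bids=[#4:9@95] asks=[#5:8@98 #1:9@104 #2:10@105]

Answer: BIDS (highest first):
  #4: 9@95
ASKS (lowest first):
  #5: 8@98
  #1: 9@104
  #2: 10@105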